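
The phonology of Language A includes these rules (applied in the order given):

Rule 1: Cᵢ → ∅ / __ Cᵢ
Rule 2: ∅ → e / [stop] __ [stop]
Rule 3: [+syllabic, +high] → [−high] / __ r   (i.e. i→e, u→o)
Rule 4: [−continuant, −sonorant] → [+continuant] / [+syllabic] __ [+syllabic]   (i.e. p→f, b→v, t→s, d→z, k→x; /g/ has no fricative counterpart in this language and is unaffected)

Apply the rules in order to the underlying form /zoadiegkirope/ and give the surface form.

zoaziegexerofe

Rule 1 (degemination): no segment meets the environment; /zoadiegkirope/ is unchanged.
Rule 2 (stop-cluster e-epenthesis): /g/ and /k/ form a stop–stop cluster, so [e] is inserted between them. /zoadiegkirope/ → zoadiegekirope.
Rule 3 (pre-rhotic lowering): /i/ is a high vowel immediately before /r/, so it lowers to [e]. /zoadiegekirope/ → zoadiegekerope.
Rule 4 (intervocalic spirantization): /d/ is a stop between vowels /a/ and /i/, so it spirantizes to the fricative [z]. /k/ is a stop between vowels /e/ and /e/, so it spirantizes to the fricative [x]. /p/ is a stop between vowels /o/ and /e/, so it spirantizes to the fricative [f]. /zoadiegekerope/ → zoaziegexerofe.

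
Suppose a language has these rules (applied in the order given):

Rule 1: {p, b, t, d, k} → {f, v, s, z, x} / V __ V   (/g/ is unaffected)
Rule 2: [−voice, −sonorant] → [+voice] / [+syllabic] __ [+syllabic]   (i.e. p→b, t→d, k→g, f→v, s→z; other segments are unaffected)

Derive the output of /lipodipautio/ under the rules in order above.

livozivauzio

Rule 1 (intervocalic spirantization): /p/ is a stop between vowels /i/ and /o/, so it spirantizes to the fricative [f]. /d/ is a stop between vowels /o/ and /i/, so it spirantizes to the fricative [z]. /p/ is a stop between vowels /i/ and /a/, so it spirantizes to the fricative [f]. /t/ is a stop between vowels /u/ and /i/, so it spirantizes to the fricative [s]. /lipodipautio/ → lifozifausio.
Rule 2 (intervocalic voicing): /f/ is a voiceless obstruent between vowels /i/ and /o/, so it voices to [v]. /f/ is a voiceless obstruent between vowels /i/ and /a/, so it voices to [v]. /s/ is a voiceless obstruent between vowels /u/ and /i/, so it voices to [z]. /lifozifausio/ → livozivauzio.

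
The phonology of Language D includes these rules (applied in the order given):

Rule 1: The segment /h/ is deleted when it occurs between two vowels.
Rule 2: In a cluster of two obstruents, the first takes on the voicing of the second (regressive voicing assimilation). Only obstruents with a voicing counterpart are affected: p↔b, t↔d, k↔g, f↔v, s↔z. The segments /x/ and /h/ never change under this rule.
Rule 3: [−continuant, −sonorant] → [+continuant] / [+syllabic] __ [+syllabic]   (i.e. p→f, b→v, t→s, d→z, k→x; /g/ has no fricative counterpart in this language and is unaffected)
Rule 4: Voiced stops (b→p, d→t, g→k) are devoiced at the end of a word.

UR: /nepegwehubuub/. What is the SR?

Rule 1 (intervocalic h-deletion): /h/ occurs between vowels /e/ and /u/, so it deletes. /nepegwehubuub/ → nepegweubuub.
Rule 2 (regressive voicing assimilation): no segment meets the environment; /nepegweubuub/ is unchanged.
Rule 3 (intervocalic spirantization): /p/ is a stop between vowels /e/ and /e/, so it spirantizes to the fricative [f]. /b/ is a stop between vowels /u/ and /u/, so it spirantizes to the fricative [v]. /nepegweubuub/ → nefegweuvuub.
Rule 4 (final devoicing): /b/ is a voiced stop in word-final position, so it devoices to [p]. /nefegweuvuub/ → nefegweuvuup.

nefegweuvuup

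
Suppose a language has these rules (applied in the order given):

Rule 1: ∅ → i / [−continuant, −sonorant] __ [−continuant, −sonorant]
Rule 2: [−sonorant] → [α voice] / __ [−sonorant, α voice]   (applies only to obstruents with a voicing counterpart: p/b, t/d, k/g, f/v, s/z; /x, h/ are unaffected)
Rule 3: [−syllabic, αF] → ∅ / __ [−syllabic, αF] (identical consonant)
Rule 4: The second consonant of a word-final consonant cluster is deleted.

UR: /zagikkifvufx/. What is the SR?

zagikikivuf

Rule 1 (stop-cluster i-epenthesis): /k/ and /k/ form a stop–stop cluster, so [i] is inserted between them. /zagikkifvufx/ → zagikikifvufx.
Rule 2 (regressive voicing assimilation): /f/ precedes the voiced obstruent /v/, so it voices to [v] by assimilation. /zagikikifvufx/ → zagikikivvufx.
Rule 3 (degemination): /vv/ is a geminate; the first /v/ deletes. /zagikikivvufx/ → zagikikivufx.
Rule 4 (final cluster simplification): /x/ is the second consonant of a word-final cluster /fx/, so it deletes. /zagikikivufx/ → zagikikivuf.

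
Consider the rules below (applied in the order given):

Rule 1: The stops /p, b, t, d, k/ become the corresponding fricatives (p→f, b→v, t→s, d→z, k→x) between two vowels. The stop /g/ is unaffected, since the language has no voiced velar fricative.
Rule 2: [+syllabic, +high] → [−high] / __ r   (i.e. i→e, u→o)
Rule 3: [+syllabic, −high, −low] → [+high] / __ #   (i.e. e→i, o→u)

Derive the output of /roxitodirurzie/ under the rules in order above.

roxisozerorzii

Rule 1 (intervocalic spirantization): /t/ is a stop between vowels /i/ and /o/, so it spirantizes to the fricative [s]. /d/ is a stop between vowels /o/ and /i/, so it spirantizes to the fricative [z]. /roxitodirurzie/ → roxisozirurzie.
Rule 2 (pre-rhotic lowering): /i/ is a high vowel immediately before /r/, so it lowers to [e]. /u/ is a high vowel immediately before /r/, so it lowers to [o]. /roxisozirurzie/ → roxisozerorzie.
Rule 3 (final vowel raising): /e/ is a mid vowel in word-final position, so it raises to [i]. /roxisozerorzie/ → roxisozerorzii.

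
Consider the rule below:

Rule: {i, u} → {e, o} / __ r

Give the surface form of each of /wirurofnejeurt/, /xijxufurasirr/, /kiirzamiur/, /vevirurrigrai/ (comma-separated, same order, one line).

/wirurofnejeurt/: /i/ is a high vowel immediately before /r/, so it lowers to [e]. /u/ is a high vowel immediately before /r/, so it lowers to [o]. /u/ is a high vowel immediately before /r/, so it lowers to [o]. → [werorofnejeort].
/xijxufurasirr/: /u/ is a high vowel immediately before /r/, so it lowers to [o]. /i/ is a high vowel immediately before /r/, so it lowers to [e]. → [xijxuforaserr].
/kiirzamiur/: /i/ is a high vowel immediately before /r/, so it lowers to [e]. /u/ is a high vowel immediately before /r/, so it lowers to [o]. → [kierzamior].
/vevirurrigrai/: /i/ is a high vowel immediately before /r/, so it lowers to [e]. /u/ is a high vowel immediately before /r/, so it lowers to [o]. → [veverorrigrai].

werorofnejeort, xijxuforaserr, kierzamior, veverorrigrai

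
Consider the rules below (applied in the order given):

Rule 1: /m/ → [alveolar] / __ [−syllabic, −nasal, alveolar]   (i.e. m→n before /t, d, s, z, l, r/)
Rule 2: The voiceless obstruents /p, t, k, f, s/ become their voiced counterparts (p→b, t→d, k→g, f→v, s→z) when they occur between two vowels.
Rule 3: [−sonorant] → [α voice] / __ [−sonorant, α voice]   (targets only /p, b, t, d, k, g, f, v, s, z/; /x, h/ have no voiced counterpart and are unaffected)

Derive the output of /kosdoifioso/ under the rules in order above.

Rule 1 (nasal place assimilation): no segment meets the environment; /kosdoifioso/ is unchanged.
Rule 2 (intervocalic voicing): /f/ is a voiceless obstruent between vowels /i/ and /i/, so it voices to [v]. /s/ is a voiceless obstruent between vowels /o/ and /o/, so it voices to [z]. /kosdoifioso/ → kosdoiviozo.
Rule 3 (regressive voicing assimilation): /s/ precedes the voiced obstruent /d/, so it voices to [z] by assimilation. /kosdoiviozo/ → kozdoiviozo.

kozdoiviozo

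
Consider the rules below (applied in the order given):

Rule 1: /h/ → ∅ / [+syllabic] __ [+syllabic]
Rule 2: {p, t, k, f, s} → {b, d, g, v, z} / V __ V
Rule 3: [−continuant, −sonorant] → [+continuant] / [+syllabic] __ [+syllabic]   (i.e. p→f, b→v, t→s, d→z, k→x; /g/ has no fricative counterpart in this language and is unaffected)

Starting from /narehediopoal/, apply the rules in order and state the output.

Rule 1 (intervocalic h-deletion): /h/ occurs between vowels /e/ and /e/, so it deletes. /narehediopoal/ → nareediopoal.
Rule 2 (intervocalic voicing): /p/ is a voiceless obstruent between vowels /o/ and /o/, so it voices to [b]. /nareediopoal/ → nareedioboal.
Rule 3 (intervocalic spirantization): /d/ is a stop between vowels /e/ and /i/, so it spirantizes to the fricative [z]. /b/ is a stop between vowels /o/ and /o/, so it spirantizes to the fricative [v]. /nareedioboal/ → nareeziovoal.

nareeziovoal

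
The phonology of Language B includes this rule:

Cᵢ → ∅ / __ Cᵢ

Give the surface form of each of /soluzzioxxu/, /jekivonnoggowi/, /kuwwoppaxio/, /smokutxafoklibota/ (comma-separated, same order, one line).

/soluzzioxxu/: /zz/ is a geminate; the first /z/ deletes. /xx/ is a geminate; the first /x/ deletes. → [soluzioxu].
/jekivonnoggowi/: /nn/ is a geminate; the first /n/ deletes. /gg/ is a geminate; the first /g/ deletes. → [jekivonogowi].
/kuwwoppaxio/: /ww/ is a geminate; the first /w/ deletes. /pp/ is a geminate; the first /p/ deletes. → [kuwopaxio].
/smokutxafoklibota/: the rule's environment is not met; surfaces unchanged as [smokutxafoklibota].

soluzioxu, jekivonogowi, kuwopaxio, smokutxafoklibota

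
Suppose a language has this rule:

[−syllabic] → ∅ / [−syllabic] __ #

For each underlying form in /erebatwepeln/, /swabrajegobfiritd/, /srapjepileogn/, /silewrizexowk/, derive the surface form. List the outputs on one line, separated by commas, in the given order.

erebatwepel, swabrajegobfirit, srapjepileog, silewrizexow

/erebatwepeln/: /n/ is the second consonant of a word-final cluster /ln/, so it deletes. → [erebatwepel].
/swabrajegobfiritd/: /d/ is the second consonant of a word-final cluster /td/, so it deletes. → [swabrajegobfirit].
/srapjepileogn/: /n/ is the second consonant of a word-final cluster /gn/, so it deletes. → [srapjepileog].
/silewrizexowk/: /k/ is the second consonant of a word-final cluster /wk/, so it deletes. → [silewrizexow].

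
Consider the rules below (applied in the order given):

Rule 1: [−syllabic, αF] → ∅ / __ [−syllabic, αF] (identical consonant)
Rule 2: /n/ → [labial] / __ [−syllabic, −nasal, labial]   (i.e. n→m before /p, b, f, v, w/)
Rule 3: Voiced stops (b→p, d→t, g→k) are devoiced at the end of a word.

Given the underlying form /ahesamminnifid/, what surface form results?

ahesaminifit

Rule 1 (degemination): /mm/ is a geminate; the first /m/ deletes. /nn/ is a geminate; the first /n/ deletes. /ahesamminnifid/ → ahesaminifid.
Rule 2 (nasal place assimilation): no segment meets the environment; /ahesaminifid/ is unchanged.
Rule 3 (final devoicing): /d/ is a voiced stop in word-final position, so it devoices to [t]. /ahesaminifid/ → ahesaminifit.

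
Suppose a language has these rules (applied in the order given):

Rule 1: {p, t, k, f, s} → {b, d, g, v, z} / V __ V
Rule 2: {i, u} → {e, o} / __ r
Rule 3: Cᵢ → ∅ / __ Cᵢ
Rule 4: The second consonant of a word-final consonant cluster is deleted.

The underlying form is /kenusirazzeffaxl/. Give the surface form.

kenuzerazefax

Rule 1 (intervocalic voicing): /s/ is a voiceless obstruent between vowels /u/ and /i/, so it voices to [z]. /kenusirazzeffaxl/ → kenuzirazzeffaxl.
Rule 2 (pre-rhotic lowering): /i/ is a high vowel immediately before /r/, so it lowers to [e]. /kenuzirazzeffaxl/ → kenuzerazzeffaxl.
Rule 3 (degemination): /zz/ is a geminate; the first /z/ deletes. /ff/ is a geminate; the first /f/ deletes. /kenuzerazzeffaxl/ → kenuzerazefaxl.
Rule 4 (final cluster simplification): /l/ is the second consonant of a word-final cluster /xl/, so it deletes. /kenuzerazefaxl/ → kenuzerazefax.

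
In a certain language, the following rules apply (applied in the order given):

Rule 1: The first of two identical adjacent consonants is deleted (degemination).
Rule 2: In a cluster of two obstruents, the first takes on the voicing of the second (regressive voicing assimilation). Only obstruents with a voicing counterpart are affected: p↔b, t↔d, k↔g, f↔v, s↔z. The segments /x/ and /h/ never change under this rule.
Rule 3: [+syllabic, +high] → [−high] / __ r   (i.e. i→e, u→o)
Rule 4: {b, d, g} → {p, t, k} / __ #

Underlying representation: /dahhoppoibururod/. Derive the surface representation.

Rule 1 (degemination): /hh/ is a geminate; the first /h/ deletes. /pp/ is a geminate; the first /p/ deletes. /dahhoppoibururod/ → dahopoibururod.
Rule 2 (regressive voicing assimilation): no segment meets the environment; /dahopoibururod/ is unchanged.
Rule 3 (pre-rhotic lowering): /u/ is a high vowel immediately before /r/, so it lowers to [o]. /u/ is a high vowel immediately before /r/, so it lowers to [o]. /dahopoibururod/ → dahopoibororod.
Rule 4 (final devoicing): /d/ is a voiced stop in word-final position, so it devoices to [t]. /dahopoibororod/ → dahopoibororot.

dahopoibororot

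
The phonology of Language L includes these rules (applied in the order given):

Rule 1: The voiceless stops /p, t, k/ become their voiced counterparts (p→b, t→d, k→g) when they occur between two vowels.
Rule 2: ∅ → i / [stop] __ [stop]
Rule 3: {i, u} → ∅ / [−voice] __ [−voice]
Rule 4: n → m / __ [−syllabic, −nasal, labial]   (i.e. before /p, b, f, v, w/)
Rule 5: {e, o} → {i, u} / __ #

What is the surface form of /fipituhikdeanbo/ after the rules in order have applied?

fibiduhkideambu

Rule 1 (intervocalic voicing): /p/ is a voiceless stop between vowels /i/ and /i/, so it voices to [b]. /t/ is a voiceless stop between vowels /i/ and /u/, so it voices to [d]. /fipituhikdeanbo/ → fibiduhikdeanbo.
Rule 2 (stop-cluster i-epenthesis): /k/ and /d/ form a stop–stop cluster, so [i] is inserted between them. /fibiduhikdeanbo/ → fibiduhikideanbo.
Rule 3 (high vowel syncope): /i/ is a high vowel flanked by voiceless consonants /h/ and /k/, so it deletes. /fibiduhikideanbo/ → fibiduhkideanbo.
Rule 4 (nasal place assimilation): /n/ precedes the labial consonant /b/, so it assimilates in place to [m]. /fibiduhkideanbo/ → fibiduhkideambo.
Rule 5 (final vowel raising): /o/ is a mid vowel in word-final position, so it raises to [u]. /fibiduhkideambo/ → fibiduhkideambu.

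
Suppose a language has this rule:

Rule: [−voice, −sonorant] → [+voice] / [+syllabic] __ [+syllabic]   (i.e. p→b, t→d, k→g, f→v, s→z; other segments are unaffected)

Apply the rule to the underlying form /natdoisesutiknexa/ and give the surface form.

Scanning /natdoisesutiknexa/: /t/ at position 3 is not in the conditioning environment; /s/ is a voiceless obstruent between vowels /i/ and /e/, so it voices to [z]; /s/ is a voiceless obstruent between vowels /e/ and /u/, so it voices to [z]; /t/ is a voiceless obstruent between vowels /u/ and /i/, so it voices to [d]; /k/ at position 13 is not in the conditioning environment.
Result: [natdoizezudiknexa].

natdoizezudiknexa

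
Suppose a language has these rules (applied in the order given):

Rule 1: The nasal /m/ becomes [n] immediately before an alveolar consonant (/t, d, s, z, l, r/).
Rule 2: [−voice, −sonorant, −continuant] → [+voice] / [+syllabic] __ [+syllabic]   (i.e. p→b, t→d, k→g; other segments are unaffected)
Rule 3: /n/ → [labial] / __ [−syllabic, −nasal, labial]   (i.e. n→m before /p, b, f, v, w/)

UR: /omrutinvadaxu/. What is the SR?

Rule 1 (nasal place assimilation): /m/ precedes the alveolar consonant /r/, so it assimilates in place to [n]. /omrutinvadaxu/ → onrutinvadaxu.
Rule 2 (intervocalic voicing): /t/ is a voiceless stop between vowels /u/ and /i/, so it voices to [d]. /onrutinvadaxu/ → onrudinvadaxu.
Rule 3 (nasal place assimilation): /n/ precedes the labial consonant /v/, so it assimilates in place to [m]. /onrudinvadaxu/ → onrudimvadaxu.

onrudimvadaxu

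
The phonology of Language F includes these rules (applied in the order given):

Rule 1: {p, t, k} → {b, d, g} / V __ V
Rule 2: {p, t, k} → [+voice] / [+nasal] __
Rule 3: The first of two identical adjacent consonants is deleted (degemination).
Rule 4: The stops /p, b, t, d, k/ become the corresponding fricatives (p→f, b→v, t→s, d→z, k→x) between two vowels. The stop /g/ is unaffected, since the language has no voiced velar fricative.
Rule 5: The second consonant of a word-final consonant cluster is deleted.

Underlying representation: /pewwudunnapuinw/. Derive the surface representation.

pewuzunavuin

Rule 1 (intervocalic voicing): /p/ is a voiceless stop between vowels /a/ and /u/, so it voices to [b]. /pewwudunnapuinw/ → pewwudunnabuinw.
Rule 2 (post-nasal voicing): no segment meets the environment; /pewwudunnabuinw/ is unchanged.
Rule 3 (degemination): /ww/ is a geminate; the first /w/ deletes. /nn/ is a geminate; the first /n/ deletes. /pewwudunnabuinw/ → pewudunabuinw.
Rule 4 (intervocalic spirantization): /d/ is a stop between vowels /u/ and /u/, so it spirantizes to the fricative [z]. /b/ is a stop between vowels /a/ and /u/, so it spirantizes to the fricative [v]. /pewudunabuinw/ → pewuzunavuinw.
Rule 5 (final cluster simplification): /w/ is the second consonant of a word-final cluster /nw/, so it deletes. /pewuzunavuinw/ → pewuzunavuin.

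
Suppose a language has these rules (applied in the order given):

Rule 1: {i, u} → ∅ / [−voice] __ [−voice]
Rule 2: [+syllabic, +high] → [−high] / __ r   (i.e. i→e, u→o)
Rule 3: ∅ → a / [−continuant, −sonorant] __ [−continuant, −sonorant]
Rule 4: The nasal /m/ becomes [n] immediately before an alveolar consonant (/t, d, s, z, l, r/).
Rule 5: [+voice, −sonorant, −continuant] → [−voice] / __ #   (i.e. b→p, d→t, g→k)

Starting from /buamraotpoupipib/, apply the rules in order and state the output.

buanraotapoupapip

Rule 1 (high vowel syncope): /i/ is a high vowel flanked by voiceless consonants /p/ and /p/, so it deletes. /buamraotpoupipib/ → buamraotpouppib.
Rule 2 (pre-rhotic lowering): no segment meets the environment; /buamraotpouppib/ is unchanged.
Rule 3 (stop-cluster a-epenthesis): /t/ and /p/ form a stop–stop cluster, so [a] is inserted between them. /p/ and /p/ form a stop–stop cluster, so [a] is inserted between them. /buamraotpouppib/ → buamraotapoupapib.
Rule 4 (nasal place assimilation): /m/ precedes the alveolar consonant /r/, so it assimilates in place to [n]. /buamraotapoupapib/ → buanraotapoupapib.
Rule 5 (final devoicing): /b/ is a voiced stop in word-final position, so it devoices to [p]. /buanraotapoupapib/ → buanraotapoupapip.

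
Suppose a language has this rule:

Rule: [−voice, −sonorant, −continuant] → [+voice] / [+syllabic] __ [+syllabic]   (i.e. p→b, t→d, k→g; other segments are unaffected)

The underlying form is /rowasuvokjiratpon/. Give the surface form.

No segment of /rowasuvokjiratpon/ meets the structural description of the rule, so the form surfaces unchanged.

rowasuvokjiratpon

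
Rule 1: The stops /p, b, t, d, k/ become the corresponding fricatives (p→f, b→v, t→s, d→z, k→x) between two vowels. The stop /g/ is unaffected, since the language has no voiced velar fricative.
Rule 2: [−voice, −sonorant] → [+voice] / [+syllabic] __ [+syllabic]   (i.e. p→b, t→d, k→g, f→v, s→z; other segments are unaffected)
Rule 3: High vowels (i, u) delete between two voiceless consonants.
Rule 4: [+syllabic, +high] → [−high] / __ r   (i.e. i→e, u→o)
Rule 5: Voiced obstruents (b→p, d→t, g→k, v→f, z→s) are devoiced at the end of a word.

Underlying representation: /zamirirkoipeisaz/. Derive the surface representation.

zamererkoiveizas

Rule 1 (intervocalic spirantization): /p/ is a stop between vowels /i/ and /e/, so it spirantizes to the fricative [f]. /zamirirkoipeisaz/ → zamirirkoifeisaz.
Rule 2 (intervocalic voicing): /f/ is a voiceless obstruent between vowels /i/ and /e/, so it voices to [v]. /s/ is a voiceless obstruent between vowels /i/ and /a/, so it voices to [z]. /zamirirkoifeisaz/ → zamirirkoiveizaz.
Rule 3 (high vowel syncope): no segment meets the environment; /zamirirkoiveizaz/ is unchanged.
Rule 4 (pre-rhotic lowering): /i/ is a high vowel immediately before /r/, so it lowers to [e]. /i/ is a high vowel immediately before /r/, so it lowers to [e]. /zamirirkoiveizaz/ → zamererkoiveizaz.
Rule 5 (final devoicing): /z/ is a voiced obstruent in word-final position, so it devoices to [s]. /zamererkoiveizaz/ → zamererkoiveizas.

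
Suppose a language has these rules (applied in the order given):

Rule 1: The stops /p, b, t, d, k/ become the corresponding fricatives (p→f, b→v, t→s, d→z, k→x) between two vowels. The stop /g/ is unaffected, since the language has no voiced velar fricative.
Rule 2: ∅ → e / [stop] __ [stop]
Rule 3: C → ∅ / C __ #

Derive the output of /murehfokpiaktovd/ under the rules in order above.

murehfokepiaketov

Rule 1 (intervocalic spirantization): no segment meets the environment; /murehfokpiaktovd/ is unchanged.
Rule 2 (stop-cluster e-epenthesis): /k/ and /p/ form a stop–stop cluster, so [e] is inserted between them. /k/ and /t/ form a stop–stop cluster, so [e] is inserted between them. /murehfokpiaktovd/ → murehfokepiaketovd.
Rule 3 (final cluster simplification): /d/ is the second consonant of a word-final cluster /vd/, so it deletes. /murehfokepiaketovd/ → murehfokepiaketov.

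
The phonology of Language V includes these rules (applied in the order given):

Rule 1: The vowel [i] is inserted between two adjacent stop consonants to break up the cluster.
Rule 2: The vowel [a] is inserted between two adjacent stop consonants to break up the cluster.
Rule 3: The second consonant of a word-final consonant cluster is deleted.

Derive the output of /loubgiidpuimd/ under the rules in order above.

Rule 1 (stop-cluster i-epenthesis): /b/ and /g/ form a stop–stop cluster, so [i] is inserted between them. /d/ and /p/ form a stop–stop cluster, so [i] is inserted between them. /loubgiidpuimd/ → loubigiidipuimd.
Rule 2 (stop-cluster a-epenthesis): no segment meets the environment; /loubigiidipuimd/ is unchanged.
Rule 3 (final cluster simplification): /d/ is the second consonant of a word-final cluster /md/, so it deletes. /loubigiidipuimd/ → loubigiidipuim.

loubigiidipuim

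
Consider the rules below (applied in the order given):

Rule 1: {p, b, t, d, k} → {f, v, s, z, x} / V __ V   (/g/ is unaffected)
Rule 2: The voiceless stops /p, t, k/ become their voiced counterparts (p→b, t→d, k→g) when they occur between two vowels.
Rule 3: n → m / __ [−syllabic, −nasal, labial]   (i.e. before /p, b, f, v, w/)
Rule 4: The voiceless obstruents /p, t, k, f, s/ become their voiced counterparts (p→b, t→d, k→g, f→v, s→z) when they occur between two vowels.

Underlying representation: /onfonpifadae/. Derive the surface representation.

omfompivazae

Rule 1 (intervocalic spirantization): /d/ is a stop between vowels /a/ and /a/, so it spirantizes to the fricative [z]. /onfonpifadae/ → onfonpifazae.
Rule 2 (intervocalic voicing): no segment meets the environment; /onfonpifazae/ is unchanged.
Rule 3 (nasal place assimilation): /n/ precedes the labial consonant /f/, so it assimilates in place to [m]. /n/ precedes the labial consonant /p/, so it assimilates in place to [m]. /onfonpifazae/ → omfompifazae.
Rule 4 (intervocalic voicing): /f/ is a voiceless obstruent between vowels /i/ and /a/, so it voices to [v]. /omfompifazae/ → omfompivazae.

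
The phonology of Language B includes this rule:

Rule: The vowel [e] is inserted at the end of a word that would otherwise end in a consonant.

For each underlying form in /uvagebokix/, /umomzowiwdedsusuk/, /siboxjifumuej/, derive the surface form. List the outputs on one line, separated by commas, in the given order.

/uvagebokix/: the form ends in the consonant /x/, so [e] is inserted word-finally. → [uvagebokixe].
/umomzowiwdedsusuk/: the form ends in the consonant /k/, so [e] is inserted word-finally. → [umomzowiwdedsusuke].
/siboxjifumuej/: the form ends in the consonant /j/, so [e] is inserted word-finally. → [siboxjifumueje].

uvagebokixe, umomzowiwdedsusuke, siboxjifumueje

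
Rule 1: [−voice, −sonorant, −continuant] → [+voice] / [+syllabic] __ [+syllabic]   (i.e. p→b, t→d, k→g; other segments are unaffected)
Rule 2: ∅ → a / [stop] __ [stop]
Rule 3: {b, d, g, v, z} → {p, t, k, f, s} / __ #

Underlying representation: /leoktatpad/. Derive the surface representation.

leokatatapat

Rule 1 (intervocalic voicing): no segment meets the environment; /leoktatpad/ is unchanged.
Rule 2 (stop-cluster a-epenthesis): /k/ and /t/ form a stop–stop cluster, so [a] is inserted between them. /t/ and /p/ form a stop–stop cluster, so [a] is inserted between them. /leoktatpad/ → leokatatapad.
Rule 3 (final devoicing): /d/ is a voiced obstruent in word-final position, so it devoices to [t]. /leokatatapad/ → leokatatapat.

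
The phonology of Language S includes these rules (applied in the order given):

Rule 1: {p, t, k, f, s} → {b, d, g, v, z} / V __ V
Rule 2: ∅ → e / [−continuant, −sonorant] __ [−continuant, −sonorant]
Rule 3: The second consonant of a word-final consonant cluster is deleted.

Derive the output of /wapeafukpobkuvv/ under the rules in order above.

wabeavukepobekuv

Rule 1 (intervocalic voicing): /p/ is a voiceless obstruent between vowels /a/ and /e/, so it voices to [b]. /f/ is a voiceless obstruent between vowels /a/ and /u/, so it voices to [v]. /wapeafukpobkuvv/ → wabeavukpobkuvv.
Rule 2 (stop-cluster e-epenthesis): /k/ and /p/ form a stop–stop cluster, so [e] is inserted between them. /b/ and /k/ form a stop–stop cluster, so [e] is inserted between them. /wabeavukpobkuvv/ → wabeavukepobekuvv.
Rule 3 (final cluster simplification): /v/ is the second consonant of a word-final cluster /vv/, so it deletes. /wabeavukepobekuvv/ → wabeavukepobekuv.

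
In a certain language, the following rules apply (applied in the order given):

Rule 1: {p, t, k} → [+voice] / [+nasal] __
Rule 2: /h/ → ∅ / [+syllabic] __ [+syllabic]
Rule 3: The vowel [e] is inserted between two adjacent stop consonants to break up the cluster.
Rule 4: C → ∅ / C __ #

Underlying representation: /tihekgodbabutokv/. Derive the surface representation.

Rule 1 (post-nasal voicing): no segment meets the environment; /tihekgodbabutokv/ is unchanged.
Rule 2 (intervocalic h-deletion): /h/ occurs between vowels /i/ and /e/, so it deletes. /tihekgodbabutokv/ → tiekgodbabutokv.
Rule 3 (stop-cluster e-epenthesis): /k/ and /g/ form a stop–stop cluster, so [e] is inserted between them. /d/ and /b/ form a stop–stop cluster, so [e] is inserted between them. /tiekgodbabutokv/ → tiekegodebabutokv.
Rule 4 (final cluster simplification): /v/ is the second consonant of a word-final cluster /kv/, so it deletes. /tiekegodebabutokv/ → tiekegodebabutok.

tiekegodebabutok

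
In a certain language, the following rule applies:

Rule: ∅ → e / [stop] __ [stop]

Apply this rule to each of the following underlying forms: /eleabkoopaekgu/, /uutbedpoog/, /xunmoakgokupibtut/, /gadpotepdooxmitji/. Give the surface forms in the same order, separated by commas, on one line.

eleabekoopaekegu, uutebedepoog, xunmoakegokupibetut, gadepotepedooxmitji

/eleabkoopaekgu/: /b/ and /k/ form a stop–stop cluster, so [e] is inserted between them. /k/ and /g/ form a stop–stop cluster, so [e] is inserted between them. → [eleabekoopaekegu].
/uutbedpoog/: /t/ and /b/ form a stop–stop cluster, so [e] is inserted between them. /d/ and /p/ form a stop–stop cluster, so [e] is inserted between them. → [uutebedepoog].
/xunmoakgokupibtut/: /k/ and /g/ form a stop–stop cluster, so [e] is inserted between them. /b/ and /t/ form a stop–stop cluster, so [e] is inserted between them. → [xunmoakegokupibetut].
/gadpotepdooxmitji/: /d/ and /p/ form a stop–stop cluster, so [e] is inserted between them. /p/ and /d/ form a stop–stop cluster, so [e] is inserted between them. → [gadepotepedooxmitji].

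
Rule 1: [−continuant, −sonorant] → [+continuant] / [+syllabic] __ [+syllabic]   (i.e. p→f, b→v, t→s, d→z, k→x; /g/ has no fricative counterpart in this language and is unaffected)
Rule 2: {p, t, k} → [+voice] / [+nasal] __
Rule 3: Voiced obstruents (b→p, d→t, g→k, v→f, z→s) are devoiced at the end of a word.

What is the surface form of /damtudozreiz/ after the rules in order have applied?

Rule 1 (intervocalic spirantization): /d/ is a stop between vowels /u/ and /o/, so it spirantizes to the fricative [z]. /damtudozreiz/ → damtuzozreiz.
Rule 2 (post-nasal voicing): /t/ is a voiceless stop immediately after the nasal /m/, so it voices to [d]. /damtuzozreiz/ → damduzozreiz.
Rule 3 (final devoicing): /z/ is a voiced obstruent in word-final position, so it devoices to [s]. /damduzozreiz/ → damduzozreis.

damduzozreis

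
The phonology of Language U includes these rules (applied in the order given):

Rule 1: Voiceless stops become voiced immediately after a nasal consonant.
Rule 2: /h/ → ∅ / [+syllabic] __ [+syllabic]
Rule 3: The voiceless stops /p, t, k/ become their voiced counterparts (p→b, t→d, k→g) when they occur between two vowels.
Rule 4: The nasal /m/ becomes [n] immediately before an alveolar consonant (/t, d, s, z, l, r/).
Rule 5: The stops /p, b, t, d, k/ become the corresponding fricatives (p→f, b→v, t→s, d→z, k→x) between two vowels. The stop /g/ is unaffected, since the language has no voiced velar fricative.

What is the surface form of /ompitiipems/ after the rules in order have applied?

Rule 1 (post-nasal voicing): /p/ is a voiceless stop immediately after the nasal /m/, so it voices to [b]. /ompitiipems/ → ombitiipems.
Rule 2 (intervocalic h-deletion): no segment meets the environment; /ombitiipems/ is unchanged.
Rule 3 (intervocalic voicing): /t/ is a voiceless stop between vowels /i/ and /i/, so it voices to [d]. /p/ is a voiceless stop between vowels /i/ and /e/, so it voices to [b]. /ombitiipems/ → ombidiibems.
Rule 4 (nasal place assimilation): /m/ precedes the alveolar consonant /s/, so it assimilates in place to [n]. /ombidiibems/ → ombidiibens.
Rule 5 (intervocalic spirantization): /d/ is a stop between vowels /i/ and /i/, so it spirantizes to the fricative [z]. /b/ is a stop between vowels /i/ and /e/, so it spirantizes to the fricative [v]. /ombidiibens/ → ombiziivens.

ombiziivens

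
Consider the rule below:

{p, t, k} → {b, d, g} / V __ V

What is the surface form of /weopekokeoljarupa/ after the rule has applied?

/p/ is a voiceless stop between vowels /o/ and /e/, so it voices to [b].
/k/ is a voiceless stop between vowels /e/ and /o/, so it voices to [g].
/k/ is a voiceless stop between vowels /o/ and /e/, so it voices to [g].
/p/ is a voiceless stop between vowels /u/ and /a/, so it voices to [b].
Surface form: [weobegogeoljaruba].

weobegogeoljaruba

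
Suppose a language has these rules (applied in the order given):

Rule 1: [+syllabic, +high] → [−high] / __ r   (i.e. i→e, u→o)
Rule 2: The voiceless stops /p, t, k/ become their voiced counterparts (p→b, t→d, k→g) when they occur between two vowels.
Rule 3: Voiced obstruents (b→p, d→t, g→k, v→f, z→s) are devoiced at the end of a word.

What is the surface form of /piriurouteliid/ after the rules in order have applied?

Rule 1 (pre-rhotic lowering): /i/ is a high vowel immediately before /r/, so it lowers to [e]. /u/ is a high vowel immediately before /r/, so it lowers to [o]. /piriurouteliid/ → periorouteliid.
Rule 2 (intervocalic voicing): /t/ is a voiceless stop between vowels /u/ and /e/, so it voices to [d]. /periorouteliid/ → perioroudeliid.
Rule 3 (final devoicing): /d/ is a voiced obstruent in word-final position, so it devoices to [t]. /perioroudeliid/ → perioroudeliit.

perioroudeliit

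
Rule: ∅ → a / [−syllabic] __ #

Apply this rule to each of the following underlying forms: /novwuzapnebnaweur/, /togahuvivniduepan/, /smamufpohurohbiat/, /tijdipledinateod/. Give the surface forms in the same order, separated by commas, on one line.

novwuzapnebnaweura, togahuvivniduepana, smamufpohurohbiata, tijdipledinateoda

/novwuzapnebnaweur/: the form ends in the consonant /r/, so [a] is inserted word-finally. → [novwuzapnebnaweura].
/togahuvivniduepan/: the form ends in the consonant /n/, so [a] is inserted word-finally. → [togahuvivniduepana].
/smamufpohurohbiat/: the form ends in the consonant /t/, so [a] is inserted word-finally. → [smamufpohurohbiata].
/tijdipledinateod/: the form ends in the consonant /d/, so [a] is inserted word-finally. → [tijdipledinateoda].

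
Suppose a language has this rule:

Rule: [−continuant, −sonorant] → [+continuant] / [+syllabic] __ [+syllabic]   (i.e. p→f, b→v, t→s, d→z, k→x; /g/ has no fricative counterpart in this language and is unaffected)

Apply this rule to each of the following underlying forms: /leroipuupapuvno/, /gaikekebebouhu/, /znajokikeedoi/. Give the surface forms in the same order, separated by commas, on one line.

leroifuufafuvno, gaixexevevouhu, znajoxixeezoi

/leroipuupapuvno/: /p/ is a stop between vowels /i/ and /u/, so it spirantizes to the fricative [f]. /p/ is a stop between vowels /u/ and /a/, so it spirantizes to the fricative [f]. /p/ is a stop between vowels /a/ and /u/, so it spirantizes to the fricative [f]. → [leroifuufafuvno].
/gaikekebebouhu/: /k/ is a stop between vowels /i/ and /e/, so it spirantizes to the fricative [x]. /k/ is a stop between vowels /e/ and /e/, so it spirantizes to the fricative [x]. /b/ is a stop between vowels /e/ and /e/, so it spirantizes to the fricative [v]. /b/ is a stop between vowels /e/ and /o/, so it spirantizes to the fricative [v]. → [gaixexevevouhu].
/znajokikeedoi/: /k/ is a stop between vowels /o/ and /i/, so it spirantizes to the fricative [x]. /k/ is a stop between vowels /i/ and /e/, so it spirantizes to the fricative [x]. /d/ is a stop between vowels /e/ and /o/, so it spirantizes to the fricative [z]. → [znajoxixeezoi].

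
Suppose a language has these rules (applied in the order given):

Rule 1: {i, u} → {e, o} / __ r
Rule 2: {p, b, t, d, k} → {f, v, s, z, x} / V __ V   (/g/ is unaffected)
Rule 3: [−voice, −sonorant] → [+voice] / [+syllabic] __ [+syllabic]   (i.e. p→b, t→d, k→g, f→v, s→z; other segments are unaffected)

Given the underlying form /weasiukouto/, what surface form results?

Rule 1 (pre-rhotic lowering): no segment meets the environment; /weasiukouto/ is unchanged.
Rule 2 (intervocalic spirantization): /k/ is a stop between vowels /u/ and /o/, so it spirantizes to the fricative [x]. /t/ is a stop between vowels /u/ and /o/, so it spirantizes to the fricative [s]. /weasiukouto/ → weasiuxouso.
Rule 3 (intervocalic voicing): /s/ is a voiceless obstruent between vowels /a/ and /i/, so it voices to [z]. /s/ is a voiceless obstruent between vowels /u/ and /o/, so it voices to [z]. /weasiuxouso/ → weaziuxouzo.

weaziuxouzo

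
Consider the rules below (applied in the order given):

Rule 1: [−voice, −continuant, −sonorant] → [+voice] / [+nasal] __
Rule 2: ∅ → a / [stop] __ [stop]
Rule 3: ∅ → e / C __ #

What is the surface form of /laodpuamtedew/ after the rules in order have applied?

laodapuamdedewe

Rule 1 (post-nasal voicing): /t/ is a voiceless stop immediately after the nasal /m/, so it voices to [d]. /laodpuamtedew/ → laodpuamdedew.
Rule 2 (stop-cluster a-epenthesis): /d/ and /p/ form a stop–stop cluster, so [a] is inserted between them. /laodpuamdedew/ → laodapuamdedew.
Rule 3 (final e-epenthesis): the form ends in the consonant /w/, so [e] is inserted word-finally. /laodapuamdedew/ → laodapuamdedewe.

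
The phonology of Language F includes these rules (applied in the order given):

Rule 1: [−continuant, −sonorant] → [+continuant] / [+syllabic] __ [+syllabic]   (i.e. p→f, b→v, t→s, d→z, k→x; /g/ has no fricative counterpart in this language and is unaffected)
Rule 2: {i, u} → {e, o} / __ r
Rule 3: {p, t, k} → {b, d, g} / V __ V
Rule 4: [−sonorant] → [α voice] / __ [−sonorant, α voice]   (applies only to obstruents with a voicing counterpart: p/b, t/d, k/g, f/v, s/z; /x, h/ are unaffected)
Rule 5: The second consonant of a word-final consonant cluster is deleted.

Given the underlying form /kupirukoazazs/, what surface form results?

Rule 1 (intervocalic spirantization): /p/ is a stop between vowels /u/ and /i/, so it spirantizes to the fricative [f]. /k/ is a stop between vowels /u/ and /o/, so it spirantizes to the fricative [x]. /kupirukoazazs/ → kufiruxoazazs.
Rule 2 (pre-rhotic lowering): /i/ is a high vowel immediately before /r/, so it lowers to [e]. /kufiruxoazazs/ → kuferuxoazazs.
Rule 3 (intervocalic voicing): no segment meets the environment; /kuferuxoazazs/ is unchanged.
Rule 4 (regressive voicing assimilation): /z/ precedes the voiceless obstruent /s/, so it devoices to [s] by assimilation. /kuferuxoazazs/ → kuferuxoazass.
Rule 5 (final cluster simplification): /s/ is the second consonant of a word-final cluster /ss/, so it deletes. /kuferuxoazass/ → kuferuxoazas.

kuferuxoazas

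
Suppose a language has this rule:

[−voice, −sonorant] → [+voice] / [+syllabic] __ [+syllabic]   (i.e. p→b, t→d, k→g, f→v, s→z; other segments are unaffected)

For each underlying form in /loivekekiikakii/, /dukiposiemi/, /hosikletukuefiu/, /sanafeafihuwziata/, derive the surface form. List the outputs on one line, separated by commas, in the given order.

loivegegiigagii, dugiboziemi, hozikledugueviu, sanaveavihuwziada

/loivekekiikakii/: /k/ is a voiceless obstruent between vowels /e/ and /e/, so it voices to [g]. /k/ is a voiceless obstruent between vowels /e/ and /i/, so it voices to [g]. /k/ is a voiceless obstruent between vowels /i/ and /a/, so it voices to [g]. /k/ is a voiceless obstruent between vowels /a/ and /i/, so it voices to [g]. → [loivegegiigagii].
/dukiposiemi/: /k/ is a voiceless obstruent between vowels /u/ and /i/, so it voices to [g]. /p/ is a voiceless obstruent between vowels /i/ and /o/, so it voices to [b]. /s/ is a voiceless obstruent between vowels /o/ and /i/, so it voices to [z]. → [dugiboziemi].
/hosikletukuefiu/: /s/ is a voiceless obstruent between vowels /o/ and /i/, so it voices to [z]. /t/ is a voiceless obstruent between vowels /e/ and /u/, so it voices to [d]. /k/ is a voiceless obstruent between vowels /u/ and /u/, so it voices to [g]. /f/ is a voiceless obstruent between vowels /e/ and /i/, so it voices to [v]. → [hozikledugueviu].
/sanafeafihuwziata/: /f/ is a voiceless obstruent between vowels /a/ and /e/, so it voices to [v]. /f/ is a voiceless obstruent between vowels /a/ and /i/, so it voices to [v]. /t/ is a voiceless obstruent between vowels /a/ and /a/, so it voices to [d]. → [sanaveavihuwziada].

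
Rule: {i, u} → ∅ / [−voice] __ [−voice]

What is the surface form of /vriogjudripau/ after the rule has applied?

vriogjudripau

No segment of /vriogjudripau/ meets the structural description of the rule, so the form surfaces unchanged.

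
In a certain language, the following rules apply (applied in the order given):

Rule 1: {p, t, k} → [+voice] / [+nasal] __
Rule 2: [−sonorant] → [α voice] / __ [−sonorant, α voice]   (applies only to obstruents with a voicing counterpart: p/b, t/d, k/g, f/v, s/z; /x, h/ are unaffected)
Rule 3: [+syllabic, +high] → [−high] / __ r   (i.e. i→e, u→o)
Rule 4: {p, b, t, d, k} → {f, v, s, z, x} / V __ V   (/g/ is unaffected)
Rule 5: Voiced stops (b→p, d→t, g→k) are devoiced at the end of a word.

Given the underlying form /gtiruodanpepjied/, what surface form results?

kteruozanbepjiet

Rule 1 (post-nasal voicing): /p/ is a voiceless stop immediately after the nasal /n/, so it voices to [b]. /gtiruodanpepjied/ → gtiruodanbepjied.
Rule 2 (regressive voicing assimilation): /g/ precedes the voiceless obstruent /t/, so it devoices to [k] by assimilation. /gtiruodanbepjied/ → ktiruodanbepjied.
Rule 3 (pre-rhotic lowering): /i/ is a high vowel immediately before /r/, so it lowers to [e]. /ktiruodanbepjied/ → kteruodanbepjied.
Rule 4 (intervocalic spirantization): /d/ is a stop between vowels /o/ and /a/, so it spirantizes to the fricative [z]. /kteruodanbepjied/ → kteruozanbepjied.
Rule 5 (final devoicing): /d/ is a voiced stop in word-final position, so it devoices to [t]. /kteruozanbepjied/ → kteruozanbepjiet.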